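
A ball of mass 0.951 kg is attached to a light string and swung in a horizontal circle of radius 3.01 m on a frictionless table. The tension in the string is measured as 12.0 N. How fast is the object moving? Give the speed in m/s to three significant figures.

6.16 m/s

T = m v²/r ⇒ v = √(T r / m) = √(12.0 × 3.01 / 0.951) = √37.98 = 6.163 m/s.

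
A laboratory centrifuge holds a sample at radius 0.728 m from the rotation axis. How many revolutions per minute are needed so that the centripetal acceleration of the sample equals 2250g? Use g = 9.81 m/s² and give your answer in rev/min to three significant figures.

Require ω²r = 2250g, so ω = √(2250 × 9.81/0.728) = 174.1 rad/s.
In rev/min: ω × 60/(2π) = 174.1 × 60/(2π) = 1663 rev/min.

1660 rev/min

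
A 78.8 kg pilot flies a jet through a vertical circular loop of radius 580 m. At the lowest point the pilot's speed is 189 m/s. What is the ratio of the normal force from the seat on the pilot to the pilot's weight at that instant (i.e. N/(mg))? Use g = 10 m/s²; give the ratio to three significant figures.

7.16

At the bottom, N − mg = mv²/r, so N = m(v²/r + g) and N/(mg) = v²/(rg) + 1 = (189)²/(580 × 10.0) + 1 = 6.159 + 1 = 7.159.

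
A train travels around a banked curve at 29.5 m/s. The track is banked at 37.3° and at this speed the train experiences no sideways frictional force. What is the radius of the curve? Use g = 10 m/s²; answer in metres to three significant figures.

Frictionless banking: tanθ = v²/(rg), so r = v²/(g tanθ).
r = (29.5)²/(10.0 × tan 37.3°) = 870.2/(10.0 × 0.7618) = 870.2/7.618 = 114.2 m.

114 m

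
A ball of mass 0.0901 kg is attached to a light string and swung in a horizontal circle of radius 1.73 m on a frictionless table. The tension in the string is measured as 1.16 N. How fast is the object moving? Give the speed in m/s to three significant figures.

4.72 m/s

T = m v²/r ⇒ v = √(T r / m) = √(1.16 × 1.73 / 0.0901) = √22.27 = 4.719 m/s.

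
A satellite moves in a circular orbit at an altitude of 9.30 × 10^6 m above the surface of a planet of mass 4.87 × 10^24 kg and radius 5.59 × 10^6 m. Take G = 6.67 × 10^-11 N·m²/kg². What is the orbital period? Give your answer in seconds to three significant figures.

r = R + h = 5.59 × 10^6 + 9.30 × 10^6 = 1.489 × 10^7 m. Gravity provides the centripetal force: G M m / r² = m v² / r ⇒ v = √(GM/r) = 4671 m/s.
T = 2πr/v = 2π × 1.489 × 10^7 / 4671 = 20030 s.

20000 s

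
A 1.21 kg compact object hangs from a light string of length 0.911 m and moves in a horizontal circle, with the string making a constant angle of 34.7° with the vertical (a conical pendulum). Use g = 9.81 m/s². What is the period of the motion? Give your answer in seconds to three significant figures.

r = L sinθ = 0.5186 m. From T sinθ = mω²r and T cosθ = mg: tanθ = ω²r/g, so ω² = g tanθ / r = g/(L cosθ).
ω = √(g/(L cosθ)) = √(9.81/(0.911 × 0.8221)) = √13.10 = 3.619 rad/s.
Period = 2π/ω = 1.736 s.

1.74 s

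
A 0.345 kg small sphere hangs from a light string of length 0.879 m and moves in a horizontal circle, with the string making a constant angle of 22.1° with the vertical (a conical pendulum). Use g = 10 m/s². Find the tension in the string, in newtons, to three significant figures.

3.72 N

Vertically the bob has no acceleration, so T cosθ = mg.
T = mg/cosθ = 0.345 × 10.0 / cos 22.1° = 3.450/0.9265 = 3.724 N.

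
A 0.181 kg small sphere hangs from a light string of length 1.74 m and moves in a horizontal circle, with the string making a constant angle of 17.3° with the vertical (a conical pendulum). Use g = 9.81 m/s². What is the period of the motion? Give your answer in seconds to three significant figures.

r = L sinθ = 0.5174 m. From T sinθ = mω²r and T cosθ = mg: tanθ = ω²r/g, so ω² = g tanθ / r = g/(L cosθ).
ω = √(g/(L cosθ)) = √(9.81/(1.74 × 0.9548)) = √5.905 = 2.430 rad/s.
Period = 2π/ω = 2.586 s.

2.59 s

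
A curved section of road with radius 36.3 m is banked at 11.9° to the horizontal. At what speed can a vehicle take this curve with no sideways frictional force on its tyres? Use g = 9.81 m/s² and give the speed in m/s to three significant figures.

On a frictionless banked curve, N sinθ = mv²/r and N cosθ = mg, so tanθ = v²/(rg).
v = √(r g tanθ) = √(36.3 × 9.81 × tan 11.9°) = √(36.3 × 9.81 × 0.2107) = √75.04 = 8.663 m/s.

8.66 m/s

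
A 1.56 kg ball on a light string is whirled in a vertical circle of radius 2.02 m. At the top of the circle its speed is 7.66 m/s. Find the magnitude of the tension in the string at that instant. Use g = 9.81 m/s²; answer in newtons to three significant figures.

At the top, both T and the weight mg point inward (toward the centre), so T + mg = mv²/r.
T = m(v²/r − g) = 1.56 × ((7.66)²/2.02 − 9.81) = 1.56 × (29.05 − 9.81) = 1.56 × 19.24 = 30.01 N.

30.0 N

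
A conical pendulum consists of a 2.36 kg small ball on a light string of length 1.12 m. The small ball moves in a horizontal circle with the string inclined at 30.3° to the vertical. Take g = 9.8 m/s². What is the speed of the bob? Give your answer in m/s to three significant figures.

The radius of the circle is r = L sinθ = 1.12 × sin 30.3° = 0.5651 m.
Horizontally T sinθ = mv²/r and vertically T cosθ = mg, so tanθ = v²/(rg).
v = √(r g tanθ) = √(0.5651 × 9.8 × 0.5844) = √3.236 = 1.799 m/s.

1.80 m/s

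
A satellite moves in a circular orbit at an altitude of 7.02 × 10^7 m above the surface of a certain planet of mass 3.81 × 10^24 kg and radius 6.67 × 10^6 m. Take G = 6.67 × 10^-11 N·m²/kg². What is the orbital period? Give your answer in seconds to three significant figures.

266000 s

r = R + h = 6.67 × 10^6 + 7.02 × 10^7 = 7.687 × 10^7 m. Gravity provides the centripetal force: G M m / r² = m v² / r ⇒ v = √(GM/r) = 1818 m/s.
T = 2πr/v = 2π × 7.687 × 10^7 / 1818 = 265600 s.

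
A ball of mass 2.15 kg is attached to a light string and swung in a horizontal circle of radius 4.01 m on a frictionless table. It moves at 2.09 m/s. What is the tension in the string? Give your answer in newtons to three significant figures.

The tension is the only horizontal force, so it supplies the full centripetal force: T = m v²/r = 2.15 × (2.090)²/4.01 = 2.15 × 4.368/4.01 = 2.342 N.

2.34 N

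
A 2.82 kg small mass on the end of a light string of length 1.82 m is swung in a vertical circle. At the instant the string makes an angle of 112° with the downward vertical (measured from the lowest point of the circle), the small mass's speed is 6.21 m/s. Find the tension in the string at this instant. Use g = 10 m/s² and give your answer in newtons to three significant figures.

49.2 N

Take the radial direction toward the centre of the circle as positive. The component of the weight along the string toward the centre is −mg cos φ (φ measured from the bottom), so Newton's second law along the string gives T − mg cos φ = m v²/r.
cos 112° = -0.3746, so T = m(v²/r + g cos φ) = 2.82 × ((6.21)²/1.82 + 10.0 × -0.3746) = 2.82 × (21.19 + (-3.746)) = 2.82 × 17.44 = 49.19 N.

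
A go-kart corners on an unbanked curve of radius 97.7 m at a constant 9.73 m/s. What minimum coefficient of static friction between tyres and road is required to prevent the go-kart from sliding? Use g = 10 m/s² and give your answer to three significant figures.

0.0969

Friction provides the centripetal force: μ_s m g = m v²/r, so μ_s = v²/(g r) = (9.730)²/(10.0 × 97.7) = 94.67/977.0 = 0.09690.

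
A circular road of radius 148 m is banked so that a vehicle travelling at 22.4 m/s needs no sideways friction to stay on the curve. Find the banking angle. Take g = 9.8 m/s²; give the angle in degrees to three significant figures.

19.1°

For a frictionless banked turn: horizontally N sinθ = mv²/r and vertically N cosθ = mg.
Dividing: tanθ = v²/(r g) = (22.4)²/(148 × 9.8) = 501.8/1450 = 0.3459.
θ = arctan(0.3459) = 19.08°.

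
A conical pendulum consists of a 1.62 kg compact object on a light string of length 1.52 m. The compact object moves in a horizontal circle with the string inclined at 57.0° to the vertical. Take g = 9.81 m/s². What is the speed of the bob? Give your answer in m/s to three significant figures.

The radius of the circle is r = L sinθ = 1.52 × sin 57.0° = 1.275 m.
Horizontally T sinθ = mv²/r and vertically T cosθ = mg, so tanθ = v²/(rg).
v = √(r g tanθ) = √(1.275 × 9.81 × 1.540) = √19.26 = 4.388 m/s.

4.39 m/s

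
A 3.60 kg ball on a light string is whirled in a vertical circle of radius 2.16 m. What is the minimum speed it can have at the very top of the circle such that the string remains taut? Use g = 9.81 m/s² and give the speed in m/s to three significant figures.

4.60 m/s

At the top, both weight mg and T point toward the centre: T + mg = mv²/r.
At minimum speed T → 0, so mg = mv_min²/r ⇒ v_min = √(g r) = √(9.81 × 2.16) = 4.603 m/s.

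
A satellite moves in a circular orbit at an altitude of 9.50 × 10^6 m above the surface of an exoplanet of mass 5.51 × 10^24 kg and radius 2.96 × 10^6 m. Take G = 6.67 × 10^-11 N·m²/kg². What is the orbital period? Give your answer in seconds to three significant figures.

14400 s

r = R + h = 2.96 × 10^6 + 9.50 × 10^6 = 1.246 × 10^7 m. Gravity provides the centripetal force: G M m / r² = m v² / r ⇒ v = √(GM/r) = 5431 m/s.
T = 2πr/v = 2π × 1.246 × 10^7 / 5431 = 14420 s.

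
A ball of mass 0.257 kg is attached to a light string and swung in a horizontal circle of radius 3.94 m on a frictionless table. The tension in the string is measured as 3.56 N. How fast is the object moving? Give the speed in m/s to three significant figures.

T = m v²/r ⇒ v = √(T r / m) = √(3.56 × 3.94 / 0.257) = √54.58 = 7.388 m/s.

7.39 m/s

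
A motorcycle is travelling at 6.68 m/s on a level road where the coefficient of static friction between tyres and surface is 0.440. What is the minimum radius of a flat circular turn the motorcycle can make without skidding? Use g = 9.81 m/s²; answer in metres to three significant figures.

10.3 m

At the limit, μ_s m g = m v²/r, so r_min = v²/(μ_s g) = (6.68)²/(0.440 × 9.81) = 44.62/4.316 = 10.34 m.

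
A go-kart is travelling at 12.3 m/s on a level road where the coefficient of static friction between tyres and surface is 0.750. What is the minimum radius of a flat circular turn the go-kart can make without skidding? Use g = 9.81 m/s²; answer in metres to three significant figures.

20.6 m

At the limit, μ_s m g = m v²/r, so r_min = v²/(μ_s g) = (12.3)²/(0.750 × 9.81) = 151.3/7.358 = 20.56 m.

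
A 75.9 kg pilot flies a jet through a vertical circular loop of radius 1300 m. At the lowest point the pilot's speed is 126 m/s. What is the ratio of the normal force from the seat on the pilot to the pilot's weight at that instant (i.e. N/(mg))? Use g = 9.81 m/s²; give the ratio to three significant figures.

2.24

At the bottom, N − mg = mv²/r, so N = m(v²/r + g) and N/(mg) = v²/(rg) + 1 = (126)²/(1300 × 9.81) + 1 = 1.245 + 1 = 2.245.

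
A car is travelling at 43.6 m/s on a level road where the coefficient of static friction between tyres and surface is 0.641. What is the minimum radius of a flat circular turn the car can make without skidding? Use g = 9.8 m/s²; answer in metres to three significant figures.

At the limit, μ_s m g = m v²/r, so r_min = v²/(μ_s g) = (43.6)²/(0.641 × 9.8) = 1901/6.282 = 302.6 m.

303 m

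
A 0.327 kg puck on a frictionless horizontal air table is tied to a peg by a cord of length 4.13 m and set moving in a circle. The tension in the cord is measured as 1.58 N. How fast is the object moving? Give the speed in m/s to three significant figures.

4.47 m/s

T = m v²/r ⇒ v = √(T r / m) = √(1.58 × 4.13 / 0.327) = √19.96 = 4.467 m/s.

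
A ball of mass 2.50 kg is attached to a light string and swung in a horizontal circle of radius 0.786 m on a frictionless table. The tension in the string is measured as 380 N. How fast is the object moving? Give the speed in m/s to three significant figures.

T = m v²/r ⇒ v = √(T r / m) = √(380 × 0.786 / 2.50) = √119.5 = 10.93 m/s.

10.9 m/s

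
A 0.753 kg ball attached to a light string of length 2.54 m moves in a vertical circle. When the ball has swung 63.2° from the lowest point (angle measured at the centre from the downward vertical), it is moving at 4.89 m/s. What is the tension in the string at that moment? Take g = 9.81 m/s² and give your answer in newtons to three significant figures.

10.4 N

Take the radial direction toward the centre of the circle as positive. The component of the weight along the string toward the centre is −mg cos φ (φ measured from the bottom), so Newton's second law along the string gives T − mg cos φ = m v²/r.
cos 63.2° = 0.4509, so T = m(v²/r + g cos φ) = 0.753 × ((4.89)²/2.54 + 9.81 × 0.4509) = 0.753 × (9.414 + (4.423)) = 0.753 × 13.84 = 10.42 N.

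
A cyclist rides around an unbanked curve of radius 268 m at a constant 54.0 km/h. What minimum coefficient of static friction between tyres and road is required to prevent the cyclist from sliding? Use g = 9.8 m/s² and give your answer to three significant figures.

v = 54.0/3.6 = 15.00 m/s.
Friction provides the centripetal force: μ_s m g = m v²/r, so μ_s = v²/(g r) = (15.00)²/(9.8 × 268) = 225.0/2626 = 0.08567.

0.0857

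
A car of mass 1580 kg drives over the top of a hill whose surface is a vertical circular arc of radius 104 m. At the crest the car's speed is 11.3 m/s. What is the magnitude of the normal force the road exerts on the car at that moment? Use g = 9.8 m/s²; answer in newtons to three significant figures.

13500 N

At the crest the centripetal acceleration points downward (toward the centre of the arc), so mg − N = mv²/r.
N = m(g − v²/r) = 1580 × (9.8 − (11.3)²/104) = 1580 × (9.8 − 1.228) = 1580 × 8.572 = 13540 N.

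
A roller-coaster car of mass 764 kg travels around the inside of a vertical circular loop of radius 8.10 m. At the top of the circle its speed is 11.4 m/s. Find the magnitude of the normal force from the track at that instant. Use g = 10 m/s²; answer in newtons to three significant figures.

4620 N

At the top, both N and the weight mg point inward (toward the centre), so N + mg = mv²/r.
N = m(v²/r − g) = 764 × ((11.4)²/8.10 − 10.0) = 764 × (16.04 − 10.0) = 764 × 6.044 = 4618 N.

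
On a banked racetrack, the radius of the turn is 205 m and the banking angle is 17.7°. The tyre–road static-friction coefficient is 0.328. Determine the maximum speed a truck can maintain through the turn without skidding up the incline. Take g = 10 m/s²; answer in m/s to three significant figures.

38.5 m/s

At the maximum speed, friction acts down the slope at its limiting value f = μN. Radially (horizontal, toward centre): N sinθ + μN cosθ = mv²/r. Vertically: N cosθ − μN sinθ = mg.
Dividing: v² = r g (sinθ + μcosθ)/(cosθ − μsinθ).
sinθ + μcosθ = 0.3040 + 0.328×0.9527 = 0.6165; cosθ − μsinθ = 0.9527 − 0.328×0.3040 = 0.8529.
v² = 205 × 10.0 × 0.6165/0.8529 = 1482 m²/s², so v = 38.49 m/s.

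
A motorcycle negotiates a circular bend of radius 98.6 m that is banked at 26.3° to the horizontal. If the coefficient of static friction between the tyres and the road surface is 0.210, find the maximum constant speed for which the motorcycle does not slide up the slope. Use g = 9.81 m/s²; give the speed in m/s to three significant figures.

At the maximum speed, friction acts down the slope at its limiting value f = μN. Radially (horizontal, toward centre): N sinθ + μN cosθ = mv²/r. Vertically: N cosθ − μN sinθ = mg.
Dividing: v² = r g (sinθ + μcosθ)/(cosθ − μsinθ).
sinθ + μcosθ = 0.4431 + 0.210×0.8965 = 0.6313; cosθ − μsinθ = 0.8965 − 0.210×0.4431 = 0.8034.
v² = 98.6 × 9.81 × 0.6313/0.8034 = 760.1 m²/s², so v = 27.57 m/s.

27.6 m/s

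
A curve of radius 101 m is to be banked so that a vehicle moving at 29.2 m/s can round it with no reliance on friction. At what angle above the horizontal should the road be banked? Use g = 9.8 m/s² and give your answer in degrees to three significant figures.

For a frictionless banked turn: horizontally N sinθ = mv²/r and vertically N cosθ = mg.
Dividing: tanθ = v²/(r g) = (29.2)²/(101 × 9.8) = 852.6/989.8 = 0.8614.
θ = arctan(0.8614) = 40.74°.

40.7°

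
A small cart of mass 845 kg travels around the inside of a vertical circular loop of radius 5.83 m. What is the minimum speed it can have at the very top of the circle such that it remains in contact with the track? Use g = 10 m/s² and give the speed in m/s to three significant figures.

At the top, both weight mg and N point toward the centre: N + mg = mv²/r.
At minimum speed N → 0, so mg = mv_min²/r ⇒ v_min = √(g r) = √(10.0 × 5.83) = 7.635 m/s.

7.64 m/s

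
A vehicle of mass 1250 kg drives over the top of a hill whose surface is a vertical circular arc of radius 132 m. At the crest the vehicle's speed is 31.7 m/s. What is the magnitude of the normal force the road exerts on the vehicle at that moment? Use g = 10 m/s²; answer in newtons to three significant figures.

2980 N

At the crest the centripetal acceleration points downward (toward the centre of the arc), so mg − N = mv²/r.
N = m(g − v²/r) = 1250 × (10.0 − (31.7)²/132) = 1250 × (10.0 − 7.613) = 1250 × 2.387 = 2984 N.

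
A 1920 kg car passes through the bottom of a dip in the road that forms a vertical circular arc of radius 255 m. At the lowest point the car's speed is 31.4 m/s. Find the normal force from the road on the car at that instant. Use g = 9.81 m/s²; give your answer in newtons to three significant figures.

26300 N

At the lowest point, N points up (toward the centre) and the weight mg points down (away from the centre), so the net inward force is N − mg = mv²/r.
N = m(v²/r + g) = 1920 × ((31.4)²/255 + 9.81) = 1920 × (3.867 + 9.81) = 1920 × 13.68 = 26260 N.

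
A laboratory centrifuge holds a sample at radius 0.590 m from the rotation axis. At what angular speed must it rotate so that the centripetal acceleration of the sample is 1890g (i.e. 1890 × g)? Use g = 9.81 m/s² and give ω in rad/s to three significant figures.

177 rad/s

Centripetal acceleration a_c = ω²r. Setting ω²r = 1890g:
ω = √(1890g / r) = √(1890 × 9.81 / 0.590) = √31430 = 177.3 rad/s.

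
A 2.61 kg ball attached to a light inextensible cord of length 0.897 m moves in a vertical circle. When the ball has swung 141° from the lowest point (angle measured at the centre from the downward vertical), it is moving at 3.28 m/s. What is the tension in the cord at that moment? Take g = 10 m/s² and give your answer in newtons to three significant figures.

Take the radial direction toward the centre of the circle as positive. The component of the weight along the string toward the centre is −mg cos φ (φ measured from the bottom), so Newton's second law along the string gives T − mg cos φ = m v²/r.
cos 141° = -0.7771, so T = m(v²/r + g cos φ) = 2.61 × ((3.28)²/0.897 + 10.0 × -0.7771) = 2.61 × (11.99 + (-7.771)) = 2.61 × 4.222 = 11.02 N.

11.0 N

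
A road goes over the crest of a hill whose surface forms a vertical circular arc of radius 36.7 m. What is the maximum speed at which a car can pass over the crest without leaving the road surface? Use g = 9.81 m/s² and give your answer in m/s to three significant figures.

At the crest the centre of the circle is below the car, so the net downward (centripetal) force is mg − N = mv²/r.
The car leaves the road when N → 0, giving v_max = √(g r) = √(9.81 × 36.7) = 18.97 m/s.

19.0 m/s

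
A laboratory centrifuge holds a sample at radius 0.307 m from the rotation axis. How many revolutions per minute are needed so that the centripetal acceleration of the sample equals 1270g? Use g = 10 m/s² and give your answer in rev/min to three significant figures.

Require ω²r = 1270g, so ω = √(1270 × 10.0/0.307) = 203.4 rad/s.
In rev/min: ω × 60/(2π) = 203.4 × 60/(2π) = 1942 rev/min.

1940 rev/min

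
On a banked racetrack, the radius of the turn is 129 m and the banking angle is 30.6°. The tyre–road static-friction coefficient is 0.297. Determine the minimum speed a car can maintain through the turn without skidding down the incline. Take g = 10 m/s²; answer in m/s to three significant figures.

At the minimum speed, friction acts up the slope at its limiting value f = μN. Radially (horizontal, toward centre): N sinθ − μN cosθ = mv²/r. Vertically: N cosθ + μN sinθ = mg.
Dividing: v² = r g (sinθ − μcosθ)/(cosθ + μsinθ).
sinθ − μcosθ = 0.5090 − 0.297×0.8607 = 0.2534; cosθ + μsinθ = 0.8607 + 0.297×0.5090 = 1.012.
v² = 129 × 10.0 × 0.2534/1.012 = 323.0 m²/s², so v = 17.97 m/s.

18.0 m/s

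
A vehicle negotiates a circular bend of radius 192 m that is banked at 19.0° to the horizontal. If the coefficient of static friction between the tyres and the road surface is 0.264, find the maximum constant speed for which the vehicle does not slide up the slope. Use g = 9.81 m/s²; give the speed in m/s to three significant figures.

35.5 m/s

At the maximum speed, friction acts down the slope at its limiting value f = μN. Radially (horizontal, toward centre): N sinθ + μN cosθ = mv²/r. Vertically: N cosθ − μN sinθ = mg.
Dividing: v² = r g (sinθ + μcosθ)/(cosθ − μsinθ).
sinθ + μcosθ = 0.3256 + 0.264×0.9455 = 0.5752; cosθ − μsinθ = 0.9455 − 0.264×0.3256 = 0.8596.
v² = 192 × 9.81 × 0.5752/0.8596 = 1260 m²/s², so v = 35.50 m/s.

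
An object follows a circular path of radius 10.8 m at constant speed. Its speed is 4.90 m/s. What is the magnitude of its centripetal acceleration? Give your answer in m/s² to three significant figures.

2.22 m/s²

a_c = v²/r = (4.900)²/10.8 = 24.01/10.8 = 2.223 m/s².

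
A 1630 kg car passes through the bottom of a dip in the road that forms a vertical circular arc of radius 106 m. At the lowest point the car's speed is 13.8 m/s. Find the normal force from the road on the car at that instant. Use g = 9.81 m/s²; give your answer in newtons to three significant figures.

18900 N

At the lowest point, N points up (toward the centre) and the weight mg points down (away from the centre), so the net inward force is N − mg = mv²/r.
N = m(v²/r + g) = 1630 × ((13.8)²/106 + 9.81) = 1630 × (1.797 + 9.81) = 1630 × 11.61 = 18920 N.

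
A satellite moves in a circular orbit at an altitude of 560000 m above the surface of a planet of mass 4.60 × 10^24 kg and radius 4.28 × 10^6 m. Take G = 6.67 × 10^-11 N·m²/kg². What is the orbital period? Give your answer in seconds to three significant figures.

3820 s

r = R + h = 4.28 × 10^6 + 560000 = 4.840 × 10^6 m. Gravity provides the centripetal force: G M m / r² = m v² / r ⇒ v = √(GM/r) = 7962 m/s.
T = 2πr/v = 2π × 4.840 × 10^6 / 7962 = 3819 s.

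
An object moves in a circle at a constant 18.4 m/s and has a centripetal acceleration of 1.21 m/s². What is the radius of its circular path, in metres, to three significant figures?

a_c = v²/r ⇒ r = v²/a_c = (18.4)²/1.21 = 338.6/1.21 = 279.8 m.

280 m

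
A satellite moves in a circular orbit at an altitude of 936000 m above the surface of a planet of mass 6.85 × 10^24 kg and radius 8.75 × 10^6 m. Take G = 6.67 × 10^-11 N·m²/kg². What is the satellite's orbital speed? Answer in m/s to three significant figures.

Orbital radius r = R + h = 8.75 × 10^6 + 936000 = 9.686 × 10^6 m.
Gravity supplies the centripetal force: G M m / r² = m v² / r, so v = √(GM/r).
v = √(6.67 × 10^-11 × 6.85 × 10^24 / 9.686 × 10^6) = √(4.717 × 10^7) = 6868 m/s.

6870 m/s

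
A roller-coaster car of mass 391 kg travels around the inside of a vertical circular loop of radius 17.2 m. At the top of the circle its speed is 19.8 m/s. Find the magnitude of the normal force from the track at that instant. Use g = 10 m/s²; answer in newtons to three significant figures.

5000 N

At the top, both N and the weight mg point inward (toward the centre), so N + mg = mv²/r.
N = m(v²/r − g) = 391 × ((19.8)²/17.2 − 10.0) = 391 × (22.79 − 10.0) = 391 × 12.79 = 5002 N.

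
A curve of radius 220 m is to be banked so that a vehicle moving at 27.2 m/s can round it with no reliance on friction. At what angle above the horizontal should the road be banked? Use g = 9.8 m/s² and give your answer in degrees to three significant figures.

18.9°

With no friction, the horizontal component of the normal force provides the centripetal force: N sinθ = mv²/r, while N cosθ = mg vertically.
Dividing: tanθ = v²/(r g) = (27.2)²/(220 × 9.8) = 739.8/2156 = 0.3432.
θ = arctan(0.3432) = 18.94°.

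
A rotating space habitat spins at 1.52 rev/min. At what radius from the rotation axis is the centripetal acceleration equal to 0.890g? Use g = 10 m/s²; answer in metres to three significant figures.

ω = 1.52 rev/min × 2π/60 = 0.1592 rad/s.
a_c = ω²r = 0.890g ⇒ r = 0.890 × 10.0 / (0.1592)² = 8.900/0.02534 = 351.3 m.

351 m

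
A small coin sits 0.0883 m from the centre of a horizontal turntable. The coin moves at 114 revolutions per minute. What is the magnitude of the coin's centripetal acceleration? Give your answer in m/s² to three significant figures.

12.6 m/s²

ω = 114 rev/min × 2π/60 = 11.94 rad/s, so v = ωr = 11.94 × 0.0883 = 1.054 m/s.
a_c = v²/r = (1.054)²/0.0883 = 1.111/0.0883 = 12.58 m/s².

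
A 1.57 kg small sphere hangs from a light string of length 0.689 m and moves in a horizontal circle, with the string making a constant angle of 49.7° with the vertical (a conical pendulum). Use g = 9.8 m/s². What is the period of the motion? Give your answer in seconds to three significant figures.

r = L sinθ = 0.5255 m. From T sinθ = mω²r and T cosθ = mg: tanθ = ω²r/g, so ω² = g tanθ / r = g/(L cosθ).
ω = √(g/(L cosθ)) = √(9.8/(0.689 × 0.6468)) = √21.99 = 4.689 rad/s.
Period = 2π/ω = 1.340 s.

1.34 s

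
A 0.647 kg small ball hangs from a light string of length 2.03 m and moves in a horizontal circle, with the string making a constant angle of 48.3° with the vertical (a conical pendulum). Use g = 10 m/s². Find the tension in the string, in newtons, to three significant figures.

9.73 N

Vertically the bob has no acceleration, so T cosθ = mg.
T = mg/cosθ = 0.647 × 10.0 / cos 48.3° = 6.470/0.6652 = 9.726 N.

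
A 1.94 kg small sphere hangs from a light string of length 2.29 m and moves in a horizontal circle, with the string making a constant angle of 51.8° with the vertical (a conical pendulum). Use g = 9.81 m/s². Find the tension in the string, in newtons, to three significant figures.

30.8 N

Vertically the bob has no acceleration, so T cosθ = mg.
T = mg/cosθ = 1.94 × 9.81 / cos 51.8° = 19.03/0.6184 = 30.77 N.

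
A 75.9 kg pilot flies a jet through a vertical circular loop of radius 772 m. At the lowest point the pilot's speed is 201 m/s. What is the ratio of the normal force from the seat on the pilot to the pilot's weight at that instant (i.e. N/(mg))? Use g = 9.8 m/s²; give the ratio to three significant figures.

6.34

At the bottom, N − mg = mv²/r, so N = m(v²/r + g) and N/(mg) = v²/(rg) + 1 = (201)²/(772 × 9.8) + 1 = 5.340 + 1 = 6.340.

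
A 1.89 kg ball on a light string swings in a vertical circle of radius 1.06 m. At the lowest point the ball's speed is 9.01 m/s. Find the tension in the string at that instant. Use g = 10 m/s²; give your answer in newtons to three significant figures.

At the lowest point, T points up (toward the centre) and the weight mg points down (away from the centre), so the net inward force is T − mg = mv²/r.
T = m(v²/r + g) = 1.89 × ((9.01)²/1.06 + 10.0) = 1.89 × (76.58 + 10.0) = 1.89 × 86.58 = 163.6 N.

164 N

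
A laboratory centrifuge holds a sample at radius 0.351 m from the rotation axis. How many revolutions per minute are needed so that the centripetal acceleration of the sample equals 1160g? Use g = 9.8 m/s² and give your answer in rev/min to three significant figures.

1720 rev/min

Require ω²r = 1160g, so ω = √(1160 × 9.8/0.351) = 180.0 rad/s.
In rev/min: ω × 60/(2π) = 180.0 × 60/(2π) = 1719 rev/min.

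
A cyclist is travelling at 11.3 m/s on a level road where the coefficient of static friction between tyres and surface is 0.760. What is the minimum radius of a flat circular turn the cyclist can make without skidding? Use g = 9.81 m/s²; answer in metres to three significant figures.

17.1 m

At the limit, μ_s m g = m v²/r, so r_min = v²/(μ_s g) = (11.3)²/(0.760 × 9.81) = 127.7/7.456 = 17.13 m.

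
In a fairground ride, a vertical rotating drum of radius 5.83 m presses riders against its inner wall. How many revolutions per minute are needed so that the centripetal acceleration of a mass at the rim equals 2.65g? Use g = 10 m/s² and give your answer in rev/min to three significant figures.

Require ω²r = 2.65g, so ω = √(2.65 × 10.0/5.83) = 2.132 rad/s.
In rev/min: ω × 60/(2π) = 2.132 × 60/(2π) = 20.36 rev/min.

20.4 rev/min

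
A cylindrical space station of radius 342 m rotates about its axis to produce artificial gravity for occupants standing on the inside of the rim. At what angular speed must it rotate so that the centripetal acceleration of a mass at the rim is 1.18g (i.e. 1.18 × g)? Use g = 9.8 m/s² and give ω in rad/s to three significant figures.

0.184 rad/s

Centripetal acceleration a_c = ω²r. Setting ω²r = 1.18g:
ω = √(1.18g / r) = √(1.18 × 9.8 / 342) = √0.03381 = 0.1839 rad/s.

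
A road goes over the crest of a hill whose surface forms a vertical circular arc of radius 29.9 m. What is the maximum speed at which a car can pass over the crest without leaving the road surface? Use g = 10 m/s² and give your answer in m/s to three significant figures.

At the crest the centre of the circle is below the car, so the net downward (centripetal) force is mg − N = mv²/r.
The car leaves the road when N → 0, giving v_max = √(g r) = √(10.0 × 29.9) = 17.29 m/s.

17.3 m/s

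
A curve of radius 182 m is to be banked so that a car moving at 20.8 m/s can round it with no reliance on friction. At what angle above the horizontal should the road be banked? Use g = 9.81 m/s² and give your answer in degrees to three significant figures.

13.6°

For a frictionless banked turn: horizontally N sinθ = mv²/r and vertically N cosθ = mg.
Dividing: tanθ = v²/(r g) = (20.8)²/(182 × 9.81) = 432.6/1785 = 0.2423.
θ = arctan(0.2423) = 13.62°.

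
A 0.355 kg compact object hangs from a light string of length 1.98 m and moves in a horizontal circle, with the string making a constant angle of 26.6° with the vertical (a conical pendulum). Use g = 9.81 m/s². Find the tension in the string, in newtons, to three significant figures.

Vertically the bob has no acceleration, so T cosθ = mg.
T = mg/cosθ = 0.355 × 9.81 / cos 26.6° = 3.483/0.8942 = 3.895 N.

3.89 N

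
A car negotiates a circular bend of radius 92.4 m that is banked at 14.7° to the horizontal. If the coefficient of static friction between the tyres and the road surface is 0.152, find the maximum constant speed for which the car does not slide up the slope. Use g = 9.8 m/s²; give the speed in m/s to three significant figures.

19.8 m/s

At the maximum speed, friction acts down the slope at its limiting value f = μN. Radially (horizontal, toward centre): N sinθ + μN cosθ = mv²/r. Vertically: N cosθ − μN sinθ = mg.
Dividing: v² = r g (sinθ + μcosθ)/(cosθ − μsinθ).
sinθ + μcosθ = 0.2538 + 0.152×0.9673 = 0.4008; cosθ − μsinθ = 0.9673 − 0.152×0.2538 = 0.9287.
v² = 92.4 × 9.8 × 0.4008/0.9287 = 390.8 m²/s², so v = 19.77 m/s.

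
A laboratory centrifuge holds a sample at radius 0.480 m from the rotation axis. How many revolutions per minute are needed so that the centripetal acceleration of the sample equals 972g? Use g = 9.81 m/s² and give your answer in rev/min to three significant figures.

1350 rev/min

Require ω²r = 972g, so ω = √(972 × 9.81/0.480) = 140.9 rad/s.
In rev/min: ω × 60/(2π) = 140.9 × 60/(2π) = 1346 rev/min.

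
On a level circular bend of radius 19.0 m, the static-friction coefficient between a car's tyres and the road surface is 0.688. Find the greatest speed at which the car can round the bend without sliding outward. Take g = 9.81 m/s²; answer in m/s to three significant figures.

11.3 m/s

Friction provides the centripetal force on a flat curve. At maximum speed it is at its limiting value: μ_s m g = m v²/r.
Mass cancels: v_max = √(μ_s g r) = √(0.688 × 9.81 × 19.0) = √128.2 = 11.32 m/s.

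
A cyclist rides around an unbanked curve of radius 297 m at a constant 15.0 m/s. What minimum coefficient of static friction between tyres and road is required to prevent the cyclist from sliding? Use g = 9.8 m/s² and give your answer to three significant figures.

Friction provides the centripetal force: μ_s m g = m v²/r, so μ_s = v²/(g r) = (15.00)²/(9.8 × 297) = 225.0/2911 = 0.07730.

0.0773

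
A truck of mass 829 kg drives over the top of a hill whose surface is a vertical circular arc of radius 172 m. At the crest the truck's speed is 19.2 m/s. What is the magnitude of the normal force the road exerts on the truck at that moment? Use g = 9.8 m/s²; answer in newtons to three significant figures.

At the crest the centripetal acceleration points downward (toward the centre of the arc), so mg − N = mv²/r.
N = m(g − v²/r) = 829 × (9.8 − (19.2)²/172) = 829 × (9.8 − 2.143) = 829 × 7.657 = 6347 N.

6350 N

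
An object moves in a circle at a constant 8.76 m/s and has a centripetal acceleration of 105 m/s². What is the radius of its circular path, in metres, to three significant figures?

a_c = v²/r ⇒ r = v²/a_c = (8.76)²/105 = 76.74/105 = 0.7308 m.

0.731 m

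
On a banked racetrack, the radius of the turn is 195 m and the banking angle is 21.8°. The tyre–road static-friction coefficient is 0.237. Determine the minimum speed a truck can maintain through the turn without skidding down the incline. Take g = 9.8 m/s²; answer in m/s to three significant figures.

At the minimum speed, friction acts up the slope at its limiting value f = μN. Radially (horizontal, toward centre): N sinθ − μN cosθ = mv²/r. Vertically: N cosθ + μN sinθ = mg.
Dividing: v² = r g (sinθ − μcosθ)/(cosθ + μsinθ).
sinθ − μcosθ = 0.3714 − 0.237×0.9285 = 0.1513; cosθ + μsinθ = 0.9285 + 0.237×0.3714 = 1.017.
v² = 195 × 9.8 × 0.1513/1.017 = 284.5 m²/s², so v = 16.87 m/s.

16.9 m/s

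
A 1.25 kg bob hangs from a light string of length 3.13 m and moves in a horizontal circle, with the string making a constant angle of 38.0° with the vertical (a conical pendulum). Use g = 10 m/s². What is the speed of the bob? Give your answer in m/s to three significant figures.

3.88 m/s

The radius of the circle is r = L sinθ = 3.13 × sin 38.0° = 1.927 m.
Horizontally T sinθ = mv²/r and vertically T cosθ = mg, so tanθ = v²/(rg).
v = √(r g tanθ) = √(1.927 × 10.0 × 0.7813) = √15.06 = 3.880 m/s.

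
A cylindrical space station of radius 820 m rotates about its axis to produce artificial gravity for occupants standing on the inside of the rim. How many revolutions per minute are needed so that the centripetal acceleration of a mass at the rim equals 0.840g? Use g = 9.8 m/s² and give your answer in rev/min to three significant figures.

0.957 rev/min

Require ω²r = 0.840g, so ω = √(0.840 × 9.8/820) = 0.1002 rad/s.
In rev/min: ω × 60/(2π) = 0.1002 × 60/(2π) = 0.9568 rev/min.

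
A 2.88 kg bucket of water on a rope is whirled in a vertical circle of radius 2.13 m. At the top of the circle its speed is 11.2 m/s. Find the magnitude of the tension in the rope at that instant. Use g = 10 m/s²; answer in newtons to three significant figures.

141 N

At the top, both T and the weight mg point inward (toward the centre), so T + mg = mv²/r.
T = m(v²/r − g) = 2.88 × ((11.2)²/2.13 − 10.0) = 2.88 × (58.89 − 10.0) = 2.88 × 48.89 = 140.8 N.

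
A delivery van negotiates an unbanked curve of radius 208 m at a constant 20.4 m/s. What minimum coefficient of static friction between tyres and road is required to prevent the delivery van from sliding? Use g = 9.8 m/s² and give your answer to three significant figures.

Friction provides the centripetal force: μ_s m g = m v²/r, so μ_s = v²/(g r) = (20.40)²/(9.8 × 208) = 416.2/2038 = 0.2042.

0.204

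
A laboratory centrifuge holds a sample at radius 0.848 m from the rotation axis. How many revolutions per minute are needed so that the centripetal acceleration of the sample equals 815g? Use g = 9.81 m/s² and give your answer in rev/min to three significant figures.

927 rev/min

Require ω²r = 815g, so ω = √(815 × 9.81/0.848) = 97.10 rad/s.
In rev/min: ω × 60/(2π) = 97.10 × 60/(2π) = 927.2 rev/min.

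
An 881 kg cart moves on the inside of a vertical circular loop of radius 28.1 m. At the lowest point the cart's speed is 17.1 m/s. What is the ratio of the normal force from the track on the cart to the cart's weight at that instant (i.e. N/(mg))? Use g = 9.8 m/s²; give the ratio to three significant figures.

2.06

At the bottom, N − mg = mv²/r, so N = m(v²/r + g) and N/(mg) = v²/(rg) + 1 = (17.1)²/(28.1 × 9.8) + 1 = 1.062 + 1 = 2.062.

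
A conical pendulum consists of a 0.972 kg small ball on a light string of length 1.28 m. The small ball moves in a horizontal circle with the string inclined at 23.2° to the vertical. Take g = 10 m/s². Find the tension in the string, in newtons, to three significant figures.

Vertically the bob has no acceleration, so T cosθ = mg.
T = mg/cosθ = 0.972 × 10.0 / cos 23.2° = 9.720/0.9191 = 10.58 N.

10.6 N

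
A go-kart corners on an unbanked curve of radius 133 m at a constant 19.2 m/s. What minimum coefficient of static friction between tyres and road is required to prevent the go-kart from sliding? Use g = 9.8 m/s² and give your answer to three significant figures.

0.283

Friction provides the centripetal force: μ_s m g = m v²/r, so μ_s = v²/(g r) = (19.20)²/(9.8 × 133) = 368.6/1303 = 0.2828.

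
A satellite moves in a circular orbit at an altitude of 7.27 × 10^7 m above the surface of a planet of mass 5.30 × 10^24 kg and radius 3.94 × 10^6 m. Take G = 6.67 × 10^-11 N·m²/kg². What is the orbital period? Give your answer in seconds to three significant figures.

224000 s

r = R + h = 3.94 × 10^6 + 7.27 × 10^7 = 7.664 × 10^7 m. Gravity provides the centripetal force: G M m / r² = m v² / r ⇒ v = √(GM/r) = 2148 m/s.
T = 2πr/v = 2π × 7.664 × 10^7 / 2148 = 224200 s.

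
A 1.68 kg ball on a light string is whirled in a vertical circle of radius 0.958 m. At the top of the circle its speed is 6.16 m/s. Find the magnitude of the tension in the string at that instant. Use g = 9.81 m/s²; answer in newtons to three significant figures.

At the top, both T and the weight mg point inward (toward the centre), so T + mg = mv²/r.
T = m(v²/r − g) = 1.68 × ((6.16)²/0.958 − 9.81) = 1.68 × (39.61 − 9.81) = 1.68 × 29.80 = 50.06 N.

50.1 N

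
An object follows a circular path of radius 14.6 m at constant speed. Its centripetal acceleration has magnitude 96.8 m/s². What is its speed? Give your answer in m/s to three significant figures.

37.6 m/s

a_c = v²/r ⇒ v = √(a_c · r) = √(96.8 × 14.6) = √1413 = 37.59 m/s.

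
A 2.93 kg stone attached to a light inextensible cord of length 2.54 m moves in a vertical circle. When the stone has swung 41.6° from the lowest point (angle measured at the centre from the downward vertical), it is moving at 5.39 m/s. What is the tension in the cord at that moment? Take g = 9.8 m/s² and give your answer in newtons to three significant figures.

55.0 N

Take the radial direction toward the centre of the circle as positive. The component of the weight along the string toward the centre is −mg cos φ (φ measured from the bottom), so Newton's second law along the string gives T − mg cos φ = m v²/r.
cos 41.6° = 0.7478, so T = m(v²/r + g cos φ) = 2.93 × ((5.39)²/2.54 + 9.8 × 0.7478) = 2.93 × (11.44 + (7.328)) = 2.93 × 18.77 = 54.99 N.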